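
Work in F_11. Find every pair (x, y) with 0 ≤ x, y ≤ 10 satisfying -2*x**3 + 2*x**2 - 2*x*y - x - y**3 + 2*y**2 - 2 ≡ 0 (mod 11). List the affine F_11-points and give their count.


Affine F_11-points: {(0, 3), (0, 5), (1, 5), (2, 3), (3, 8), (4, 8), (5, 8), (7, 6), (8, 9), (10, 3)}; count = 10.

For each of the 121 pairs (x, y) ∈ F_11², evaluate f(x, y) mod 11. Record the zeros.
  x = 0: [0↦9, 1↦10, 2↦9, 3↦0, 4↦10, 5↦0, 6↦8, 7↦6, 8↦10, 9↦3, 10↦1]  zeros at y ∈ {3, 5}
  x = 1: [0↦8, 1↦7, 2↦4, 3↦4, 4↦1, 5↦0, 6↦6, 7↦2, 8↦4, 9↦6, 10↦2]  zeros at y ∈ {5}
  x = 2: [0↦10, 1↦7, 2↦2, 3↦0, 4↦6, 5↦3, 6↦7, 7↦1, 8↦1, 9↦1, 10↦6]  zeros at y ∈ {3}
  x = 3: [0↦3, 1↦9, 2↦2, 3↦9, 4↦2, 5↦8, 6↦10, 7↦2, 8↦0, 9↦9, 10↦1]  zeros at y ∈ {8}
  x = 4: [0↦8, 1↦1, 2↦3, 3↦8, 4↦10, 5↦3, 6↦3, 7↦4, 8↦0, 9↦7, 10↦8]  zeros at y ∈ {8}
  x = 5: [0↦2, 1↦4, 2↦4, 3↦7, 4↦7, 5↦9, 6↦7, 7↦6, 8↦0, 9↦5, 10↦4]  zeros at y ∈ {8}
  x = 6: [0↦6, 1↦6, 2↦4, 3↦5, 4↦3, 5↦3, 6↦10, 7↦7, 8↦10, 9↦2, 10↦10]  zeros at y ∈ ∅
  x = 7: [0↦8, 1↦6, 2↦2, 3↦1, 4↦8, 5↦6, 6↦0, 7↦6, 8↦7, 9↦8, 10↦3]  zeros at y ∈ {6}
  x = 8: [0↦7, 1↦3, 2↦8, 3↦5, 4↦10, 5↦6, 6↦9, 7↦2, 8↦1, 9↦0, 10↦4]  zeros at y ∈ {9}
  x = 9: [0↦2, 1↦7, 2↦10, 3↦5, 4↦8, 5↦2, 6↦3, 7↦5, 8↦2, 9↦10, 10↦1]  zeros at y ∈ ∅
  x = 10: [0↦3, 1↦6, 2↦7, 3↦0, 4↦1, 5↦4, 6↦3, 7↦3, 8↦9, 9↦4, 10↦4]  zeros at y ∈ {3}
Collecting zeros: affine points = {(0, 3), (0, 5), (1, 5), (2, 3), (3, 8), (4, 8), (5, 8), (7, 6), (8, 9), (10, 3)}.
Total count |C(F_11)_aff| = 10.


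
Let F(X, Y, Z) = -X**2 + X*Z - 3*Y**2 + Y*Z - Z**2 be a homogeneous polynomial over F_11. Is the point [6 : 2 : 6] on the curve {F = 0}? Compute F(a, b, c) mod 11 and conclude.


F(6,2,6) ≡ 8 (mod 11); P is NOT on the curve.

Evaluate F(6, 2, 6) term-by-term (mod 11).
  -X**2 ↦ -1·36·1·1 = -36
  X*Z ↦ 1·6·1·6 = 36
  -3*Y**2 ↦ -3·1·4·1 = -12
  Y*Z ↦ 1·1·2·6 = 12
  -Z**2 ↦ -1·1·1·36 = -36
Sum: F(6, 2, 6) = (-36) + (36) + (-12) + (12) + (-36) = -36.
Reducing mod 11: -36 ≡ 8 (mod 11).
Since F(a, b, c) ≡ 8 ≠ 0 (mod 11), P does NOT lie on the curve.


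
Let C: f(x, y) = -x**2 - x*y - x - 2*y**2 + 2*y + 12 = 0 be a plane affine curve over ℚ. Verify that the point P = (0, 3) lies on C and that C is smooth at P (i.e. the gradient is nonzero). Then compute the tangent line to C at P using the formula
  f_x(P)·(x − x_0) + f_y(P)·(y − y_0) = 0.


Tangent line at P: -4*x - 10*y + 30 = 0.

Step 1: f(0, 3) = 0, so P lies on C.
Step 2: partial derivatives
  f_x(x, y) = -2*x - y - 1, f_y(x, y) = -x - 4*y + 2.
  f_x(P) = -4, f_y(P) = -10 (gradient nonzero, so P is smooth).
Step 3: tangent line at P: -4·(x − 0) + -10·(y − 3) = 0.
Expanding: -4*x - 10*y + 30 = 0.


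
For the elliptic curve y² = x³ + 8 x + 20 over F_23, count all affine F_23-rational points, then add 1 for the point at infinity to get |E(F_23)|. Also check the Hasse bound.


Affine points = {(1, 11), (1, 12), (3, 5), (3, 18), (4, 1), (4, 22), (5, 1), (5, 22), (6, 10), (6, 13), (9, 4), (9, 19), (11, 6), (11, 17), (12, 2), (12, 21), (14, 1), (14, 22), (16, 9), (16, 14), (17, 3), (17, 20), (18, 4), (18, 19), (19, 4), (19, 19)}; affine count = 26; |E(F_23)| = 27.

Discriminant check: Δ ∝ 4a³ + 27b² = 4·8³ + 27·20² = 4·512 + 27·400 ≡ 14 (mod 23). Nonzero ⇒ E is nonsingular.
For each x ∈ F_23, compute rhs = x³ + 8·x + 20 mod 23, then count y ∈ F_23 with y² ≡ rhs.
  x = 0: rhs = 20, matching y values: none (0 points).
  x = 1: rhs = 6, matching y values: 11, 12 (2 points).
  x = 2: rhs = 21, matching y values: none (0 points).
  x = 3: rhs = 2, matching y values: 5, 18 (2 points).
  x = 4: rhs = 1, matching y values: 1, 22 (2 points).
  x = 5: rhs = 1, matching y values: 1, 22 (2 points).
  x = 6: rhs = 8, matching y values: 10, 13 (2 points).
  x = 7: rhs = 5, matching y values: none (0 points).
  x = 8: rhs = 21, matching y values: none (0 points).
  x = 9: rhs = 16, matching y values: 4, 19 (2 points).
  x = 10: rhs = 19, matching y values: none (0 points).
  x = 11: rhs = 13, matching y values: 6, 17 (2 points).
  x = 12: rhs = 4, matching y values: 2, 21 (2 points).
  x = 13: rhs = 21, matching y values: none (0 points).
  x = 14: rhs = 1, matching y values: 1, 22 (2 points).
  x = 15: rhs = 19, matching y values: none (0 points).
  x = 16: rhs = 12, matching y values: 9, 14 (2 points).
  x = 17: rhs = 9, matching y values: 3, 20 (2 points).
  x = 18: rhs = 16, matching y values: 4, 19 (2 points).
  x = 19: rhs = 16, matching y values: 4, 19 (2 points).
  x = 20: rhs = 15, matching y values: none (0 points).
  x = 21: rhs = 19, matching y values: none (0 points).
  x = 22: rhs = 11, matching y values: none (0 points).
Total affine count: 26.
Full point count |E(F_23)| = 26 + 1 = 27.
Hasse bound: |27 − (23+1)| = |3| = 3 ≤ 2√23 ≈ 9.5917 ✓.


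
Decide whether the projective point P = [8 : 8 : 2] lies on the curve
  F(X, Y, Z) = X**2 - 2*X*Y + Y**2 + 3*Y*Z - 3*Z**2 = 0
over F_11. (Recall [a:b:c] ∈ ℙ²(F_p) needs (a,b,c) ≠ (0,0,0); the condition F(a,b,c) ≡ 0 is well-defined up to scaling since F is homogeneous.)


F(8,8,2) ≡ 3 (mod 11); P is NOT on the curve.

Evaluate F(8, 8, 2) term-by-term (mod 11).
  X**2 ↦ 1·64·1·1 = 64
  -2*X*Y ↦ -2·8·8·1 = -128
  Y**2 ↦ 1·1·64·1 = 64
  3*Y*Z ↦ 3·1·8·2 = 48
  -3*Z**2 ↦ -3·1·1·4 = -12
Sum: F(8, 8, 2) = (64) + (-128) + (64) + (48) + (-12) = 36.
Reducing mod 11: 36 ≡ 3 (mod 11).
Since F(a, b, c) ≡ 3 ≠ 0 (mod 11), P does NOT lie on the curve.


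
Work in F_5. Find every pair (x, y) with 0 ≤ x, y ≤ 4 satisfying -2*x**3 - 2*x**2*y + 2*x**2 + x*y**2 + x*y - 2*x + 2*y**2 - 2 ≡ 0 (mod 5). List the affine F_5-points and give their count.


Affine F_5-points: {(0, 1), (0, 4), (1, 3), (1, 4), (2, 2)}; count = 5.

For each of the 25 pairs (x, y) ∈ F_5², evaluate f(x, y) mod 5. Record the zeros.
  x = 0: [0↦3, 1↦0, 2↦1, 3↦1, 4↦0]  zeros at y ∈ {1, 4}
  x = 1: [0↦1, 1↦3, 2↦1, 3↦0, 4↦0]  zeros at y ∈ {3, 4}
  x = 2: [0↦1, 1↦4, 2↦0, 3↦4, 4↦1]  zeros at y ∈ {2}
  x = 3: [0↦1, 1↦1, 2↦1, 3↦1, 4↦1]  zeros at y ∈ ∅
  x = 4: [0↦4, 1↦2, 2↦2, 3↦4, 4↦3]  zeros at y ∈ ∅
Collecting zeros: affine points = {(0, 1), (0, 4), (1, 3), (1, 4), (2, 2)}.
Total count |C(F_5)_aff| = 5.


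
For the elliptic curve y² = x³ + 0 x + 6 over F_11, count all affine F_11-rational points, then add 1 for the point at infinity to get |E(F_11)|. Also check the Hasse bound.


Affine points = {(2, 5), (2, 6), (3, 0), (4, 2), (4, 9), (8, 1), (8, 10), (9, 3), (9, 8), (10, 4), (10, 7)}; affine count = 11; |E(F_11)| = 12.

Discriminant check: Δ ∝ 4a³ + 27b² = 4·0³ + 27·6² = 4·0 + 27·36 ≡ 4 (mod 11). Nonzero ⇒ E is nonsingular.
For each x ∈ F_11, compute rhs = x³ + 0·x + 6 mod 11, then count y ∈ F_11 with y² ≡ rhs.
  x = 0: rhs = 6, matching y values: none (0 points).
  x = 1: rhs = 7, matching y values: none (0 points).
  x = 2: rhs = 3, matching y values: 5, 6 (2 points).
  x = 3: rhs = 0, matching y values: 0 (1 points).
  x = 4: rhs = 4, matching y values: 2, 9 (2 points).
  x = 5: rhs = 10, matching y values: none (0 points).
  x = 6: rhs = 2, matching y values: none (0 points).
  x = 7: rhs = 8, matching y values: none (0 points).
  x = 8: rhs = 1, matching y values: 1, 10 (2 points).
  x = 9: rhs = 9, matching y values: 3, 8 (2 points).
  x = 10: rhs = 5, matching y values: 4, 7 (2 points).
Total affine count: 11.
Full point count |E(F_11)| = 11 + 1 = 12.
Hasse bound: |12 − (11+1)| = |0| = 0 ≤ 2√11 ≈ 6.6332 ✓.


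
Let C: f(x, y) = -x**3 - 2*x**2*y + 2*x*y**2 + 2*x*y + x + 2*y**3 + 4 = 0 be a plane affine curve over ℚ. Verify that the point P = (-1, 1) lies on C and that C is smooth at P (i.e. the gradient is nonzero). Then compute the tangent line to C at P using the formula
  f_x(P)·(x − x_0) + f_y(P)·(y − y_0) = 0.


Tangent line at P: 6*x - 2*y + 8 = 0.

Step 1: f(-1, 1) = 0, so P lies on C.
Step 2: partial derivatives
  f_x(x, y) = -3*x**2 - 4*x*y + 2*y**2 + 2*y + 1, f_y(x, y) = -2*x**2 + 4*x*y + 2*x + 6*y**2.
  f_x(P) = 6, f_y(P) = -2 (gradient nonzero, so P is smooth).
Step 3: tangent line at P: 6·(x − -1) + -2·(y − 1) = 0.
Expanding: 6*x - 2*y + 8 = 0.


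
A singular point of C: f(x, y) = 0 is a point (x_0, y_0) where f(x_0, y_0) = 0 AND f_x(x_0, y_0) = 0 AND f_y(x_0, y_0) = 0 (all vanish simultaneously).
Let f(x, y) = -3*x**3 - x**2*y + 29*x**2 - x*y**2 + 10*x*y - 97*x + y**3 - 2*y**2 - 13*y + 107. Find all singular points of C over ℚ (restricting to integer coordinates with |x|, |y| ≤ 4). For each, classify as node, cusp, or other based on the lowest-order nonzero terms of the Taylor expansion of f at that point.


Singular points: {(3, 2)}; classification: cusp.

Compute partial derivatives:
  f_x = -9*x**2 - 2*x*y + 58*x - y**2 + 10*y - 97.
  f_y = -x**2 - 2*x*y + 10*x + 3*y**2 - 4*y - 13.
Scan x_0 ∈ {−4, ..., 4}. For each x_0, f_y(x_0, y) is a polynomial in y; find its integer roots y ∈ {−4, ..., 4}, then test f_x and f at those candidates.
  x = -4: f_y(-4, y) = 3*y**2 + 4*y - 69; no integer root y with |y| ≤ 4.
  x = -3: f_y(-3, y) = 3*y**2 + 2*y - 52; no integer root y with |y| ≤ 4.
  x = -2: f_y(-2, y) = 3*y**2 - 37; no integer root y with |y| ≤ 4.
  x = -1: f_y(-1, y) = 3*y**2 - 2*y - 24; no integer root y with |y| ≤ 4.
  x = 0: f_y(0, y) = 3*y**2 - 4*y - 13; no integer root y with |y| ≤ 4.
  x = 1: f_y(1, y) = 3*y**2 - 6*y - 4; no integer root y with |y| ≤ 4.
  x = 2: f_y(2, y) = 3*y**2 - 8*y + 3; no integer root y with |y| ≤ 4.
  x = 3: f_y(3, y) = 3*y**2 - 10*y + 8; vanishes at y ∈ {2}. (3, 2): f_x = 0, f = 0 — SINGULAR.
  x = 4: f_y(4, y) = 3*y**2 - 12*y + 11; no integer root y with |y| ≤ 4.
Only singular point on the grid: (3, 2).
Classify: substitute x = 3 + u, y = 2 + v and expand: f = -3*u**3 - u**2*v - u*v**2 + v**3 + v**2.
No constant or linear terms (consistent with a singular point). Quadratic part: v**2. Cubic part: -3*u**3 - u**2*v - u*v**2 + v**3.
The quadratic part v**2 is a perfect square, so there is a single (double) tangent line v = 0, i.e. y = 2. Restricting the cubic part to that line (v = 0) leaves -3*u**3 ≠ 0, so f is not divisible by v and the branch is v² ≈ 3*u**3 to lowest order — this is a cusp.
Classification: cusp.


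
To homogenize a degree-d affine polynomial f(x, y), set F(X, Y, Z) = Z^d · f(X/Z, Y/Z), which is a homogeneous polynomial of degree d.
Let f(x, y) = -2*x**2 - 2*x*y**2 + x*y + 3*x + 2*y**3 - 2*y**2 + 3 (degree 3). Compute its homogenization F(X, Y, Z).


F(X, Y, Z) = -2*X**2*Z - 2*X*Y**2 + X*Y*Z + 3*X*Z**2 + 2*Y**3 - 2*Y**2*Z + 3*Z**3

deg(f) = 3.
Substitute x = X/Z, y = Y/Z into f, then multiply by Z^3.
  monomial -2·x^2·y^0 ↦ -2·X^2·Y^0·Z^1.
  monomial -2·x^1·y^2 ↦ -2·X^1·Y^2·Z^0.
  monomial 1·x^1·y^1 ↦ 1·X^1·Y^1·Z^1.
  monomial 3·x^1·y^0 ↦ 3·X^1·Y^0·Z^2.
  monomial 2·x^0·y^3 ↦ 2·X^0·Y^3·Z^0.
  monomial -2·x^0·y^2 ↦ -2·X^0·Y^2·Z^1.
  monomial 3·x^0·y^0 ↦ 3·X^0·Y^0·Z^3.
Collecting: F(X, Y, Z) = -2*X**2*Z - 2*X*Y**2 + X*Y*Z + 3*X*Z**2 + 2*Y**3 - 2*Y**2*Z + 3*Z**3.


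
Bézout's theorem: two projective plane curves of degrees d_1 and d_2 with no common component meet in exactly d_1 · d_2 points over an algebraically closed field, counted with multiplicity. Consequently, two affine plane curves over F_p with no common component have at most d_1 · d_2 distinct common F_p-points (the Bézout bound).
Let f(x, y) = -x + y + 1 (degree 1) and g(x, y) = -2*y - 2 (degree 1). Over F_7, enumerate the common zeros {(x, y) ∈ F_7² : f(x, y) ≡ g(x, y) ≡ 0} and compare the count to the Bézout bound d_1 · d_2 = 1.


Common zeros: {(0, 6)}; count = 1; Bézout bound = 1.

deg(f) = 1, deg(g) = 1, so Bézout bound = 1.
Scan x ∈ F_7. For each x, list the y ∈ F_7 with f(x, y) ≡ 0 and those with g(x, y) ≡ 0 (mod 7); the common zeros in that column are the intersection.
  x = 0: f ≡ 0 at y ∈ {6}; g ≡ 0 at y ∈ {6}; common: {6}.
  x = 1: f ≡ 0 at y ∈ {0}; g ≡ 0 at y ∈ {6}; common: ∅.
  x = 2: f ≡ 0 at y ∈ {1}; g ≡ 0 at y ∈ {6}; common: ∅.
  x = 3: f ≡ 0 at y ∈ {2}; g ≡ 0 at y ∈ {6}; common: ∅.
  x = 4: f ≡ 0 at y ∈ {3}; g ≡ 0 at y ∈ {6}; common: ∅.
  x = 5: f ≡ 0 at y ∈ {4}; g ≡ 0 at y ∈ {6}; common: ∅.
  x = 6: f ≡ 0 at y ∈ {5}; g ≡ 0 at y ∈ {6}; common: ∅.
Collecting: common zeros = {(0, 6)}, so the count is 1.
Comparison with the Bézout bound: 1 ≤ 1 = deg(f)·deg(g), as expected for curves with no common component (the bound is attained).


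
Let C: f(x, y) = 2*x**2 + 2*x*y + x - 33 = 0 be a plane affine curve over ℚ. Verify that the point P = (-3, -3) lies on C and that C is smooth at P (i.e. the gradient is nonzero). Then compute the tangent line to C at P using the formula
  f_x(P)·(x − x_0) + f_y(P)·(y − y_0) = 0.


Tangent line at P: -17*x - 6*y - 69 = 0.

Step 1: f(-3, -3) = 0, so P lies on C.
Step 2: partial derivatives
  f_x(x, y) = 4*x + 2*y + 1, f_y(x, y) = 2*x.
  f_x(P) = -17, f_y(P) = -6 (gradient nonzero, so P is smooth).
Step 3: tangent line at P: -17·(x − -3) + -6·(y − -3) = 0.
Expanding: -17*x - 6*y - 69 = 0.


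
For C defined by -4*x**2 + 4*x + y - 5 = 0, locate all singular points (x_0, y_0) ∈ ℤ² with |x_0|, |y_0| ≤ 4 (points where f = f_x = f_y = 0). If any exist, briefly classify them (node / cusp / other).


No singular points in the scanned grid; C is smooth there.

Compute partial derivatives:
  f_x = 4 - 8*x.
  f_y = 1.
f_y = 1 is a nonzero constant, so f_y never vanishes: no point (x, y) can satisfy f = f_x = f_y = 0. In particular no (x, y) ∈ {−4, ..., 4}² is singular; the curve is smooth.


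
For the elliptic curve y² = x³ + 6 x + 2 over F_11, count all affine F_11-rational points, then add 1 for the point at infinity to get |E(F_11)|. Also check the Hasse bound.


Affine points = {(1, 3), (1, 8), (2, 0), (3, 5), (3, 6), (5, 5), (5, 6), (6, 1), (6, 10), (8, 1), (8, 10), (9, 2), (9, 9)}; affine count = 13; |E(F_11)| = 14.

Discriminant check: Δ ∝ 4a³ + 27b² = 4·6³ + 27·2² = 4·216 + 27·4 ≡ 4 (mod 11). Nonzero ⇒ E is nonsingular.
For each x ∈ F_11, compute rhs = x³ + 6·x + 2 mod 11, then count y ∈ F_11 with y² ≡ rhs.
  x = 0: rhs = 2, matching y values: none (0 points).
  x = 1: rhs = 9, matching y values: 3, 8 (2 points).
  x = 2: rhs = 0, matching y values: 0 (1 points).
  x = 3: rhs = 3, matching y values: 5, 6 (2 points).
  x = 4: rhs = 2, matching y values: none (0 points).
  x = 5: rhs = 3, matching y values: 5, 6 (2 points).
  x = 6: rhs = 1, matching y values: 1, 10 (2 points).
  x = 7: rhs = 2, matching y values: none (0 points).
  x = 8: rhs = 1, matching y values: 1, 10 (2 points).
  x = 9: rhs = 4, matching y values: 2, 9 (2 points).
  x = 10: rhs = 6, matching y values: none (0 points).
Total affine count: 13.
Full point count |E(F_11)| = 13 + 1 = 14.
Hasse bound: |14 − (11+1)| = |2| = 2 ≤ 2√11 ≈ 6.6332 ✓.


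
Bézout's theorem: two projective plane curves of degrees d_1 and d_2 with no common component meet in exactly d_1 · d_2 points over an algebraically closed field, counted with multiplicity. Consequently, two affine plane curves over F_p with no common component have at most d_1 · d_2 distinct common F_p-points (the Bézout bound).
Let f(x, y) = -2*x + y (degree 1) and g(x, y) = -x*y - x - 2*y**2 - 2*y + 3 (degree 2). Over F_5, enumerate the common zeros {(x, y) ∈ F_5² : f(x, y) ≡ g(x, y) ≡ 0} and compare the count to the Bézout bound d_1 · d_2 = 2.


Common zeros: ∅; count = 0; Bézout bound = 2.

deg(f) = 1, deg(g) = 2, so Bézout bound = 2.
Scan x ∈ F_5. For each x, list the y ∈ F_5 with f(x, y) ≡ 0 and those with g(x, y) ≡ 0 (mod 5); the common zeros in that column are the intersection.
  x = 0: f ≡ 0 at y ∈ {0}; g ≡ 0 at y ∈ ∅; common: ∅.
  x = 1: f ≡ 0 at y ∈ {2}; g ≡ 0 at y ∈ {3}; common: ∅.
  x = 2: f ≡ 0 at y ∈ {4}; g ≡ 0 at y ∈ {1, 2}; common: ∅.
  x = 3: f ≡ 0 at y ∈ {1}; g ≡ 0 at y ∈ {0}; common: ∅.
  x = 4: f ≡ 0 at y ∈ {3}; g ≡ 0 at y ∈ ∅; common: ∅.
Collecting: common zeros = ∅, so the count is 0.
Comparison with the Bézout bound: 0 ≤ 2 = deg(f)·deg(g), as expected for curves with no common component (the affine F_5-count falls short of the bound because intersections may lie at infinity, over extension fields, or carry multiplicity).


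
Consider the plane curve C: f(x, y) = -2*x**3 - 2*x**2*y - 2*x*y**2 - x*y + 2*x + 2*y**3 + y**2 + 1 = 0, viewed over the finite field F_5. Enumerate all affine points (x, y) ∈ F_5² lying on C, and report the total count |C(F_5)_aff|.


Affine F_5-points: {(0, 4), (4, 1)}; count = 2.

For each of the 25 pairs (x, y) ∈ F_5², evaluate f(x, y) mod 5. Record the zeros.
  x = 0: [0↦1, 1↦4, 2↦1, 3↦4, 4↦0]  zeros at y ∈ {4}
  x = 1: [0↦1, 1↦4, 2↦2, 3↦2, 4↦1]  zeros at y ∈ ∅
  x = 2: [0↦4, 1↦3, 2↦3, 3↦1, 4↦4]  zeros at y ∈ ∅
  x = 3: [0↦3, 1↦4, 2↦2, 3↦4, 4↦2]  zeros at y ∈ ∅
  x = 4: [0↦1, 1↦0, 2↦2, 3↦4, 4↦3]  zeros at y ∈ {1}
Collecting zeros: affine points = {(0, 4), (4, 1)}.
Total count |C(F_5)_aff| = 2.


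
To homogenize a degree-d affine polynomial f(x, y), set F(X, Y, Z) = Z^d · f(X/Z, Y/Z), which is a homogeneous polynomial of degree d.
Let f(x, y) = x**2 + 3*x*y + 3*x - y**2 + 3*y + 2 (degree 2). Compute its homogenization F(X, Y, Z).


F(X, Y, Z) = X**2 + 3*X*Y + 3*X*Z - Y**2 + 3*Y*Z + 2*Z**2

deg(f) = 2.
Substitute x = X/Z, y = Y/Z into f, then multiply by Z^2.
  monomial 1·x^2·y^0 ↦ 1·X^2·Y^0·Z^0.
  monomial 3·x^1·y^1 ↦ 3·X^1·Y^1·Z^0.
  monomial 3·x^1·y^0 ↦ 3·X^1·Y^0·Z^1.
  monomial -1·x^0·y^2 ↦ -1·X^0·Y^2·Z^0.
  monomial 3·x^0·y^1 ↦ 3·X^0·Y^1·Z^1.
  monomial 2·x^0·y^0 ↦ 2·X^0·Y^0·Z^2.
Collecting: F(X, Y, Z) = X**2 + 3*X*Y + 3*X*Z - Y**2 + 3*Y*Z + 2*Z**2.


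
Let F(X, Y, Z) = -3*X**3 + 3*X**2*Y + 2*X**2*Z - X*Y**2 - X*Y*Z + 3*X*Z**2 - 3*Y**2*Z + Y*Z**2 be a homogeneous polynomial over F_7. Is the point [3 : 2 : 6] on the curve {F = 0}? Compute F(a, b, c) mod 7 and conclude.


F(3,2,6) ≡ 0 (mod 7); P is on the curve.

Evaluate F(3, 2, 6) term-by-term (mod 7).
  -3*X**3 ↦ -3·27·1·1 = -81
  3*X**2*Y ↦ 3·9·2·1 = 54
  2*X**2*Z ↦ 2·9·1·6 = 108
  -X*Y**2 ↦ -1·3·4·1 = -12
  -X*Y*Z ↦ -1·3·2·6 = -36
  3*X*Z**2 ↦ 3·3·1·36 = 324
  -3*Y**2*Z ↦ -3·1·4·6 = -72
  Y*Z**2 ↦ 1·1·2·36 = 72
Sum: F(3, 2, 6) = (-81) + (54) + (108) + (-12) + (-36) + (324) + (-72) + (72) = 357.
Reducing mod 7: 357 ≡ 0 (mod 7).
Since F(a, b, c) ≡ 0 (mod 7), P lies on the curve.


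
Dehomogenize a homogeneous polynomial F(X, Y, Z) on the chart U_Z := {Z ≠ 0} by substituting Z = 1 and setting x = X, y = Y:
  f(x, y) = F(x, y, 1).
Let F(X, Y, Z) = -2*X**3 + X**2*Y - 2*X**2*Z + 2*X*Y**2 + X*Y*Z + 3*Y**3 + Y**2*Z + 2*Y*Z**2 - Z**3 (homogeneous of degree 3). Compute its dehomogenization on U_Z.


f(x, y) = -2*x**3 + x**2*y - 2*x**2 + 2*x*y**2 + x*y + 3*y**3 + y**2 + 2*y - 1

On U_Z we set Z = 1. Each monomial c·X^i·Y^j·Z^k in F becomes c·x^i·y^j·1^k = c·x^i·y^j.
Substituting Z = 1: F(X, Y, 1) = -2*x**3 + x**2*y - 2*x**2 + 2*x*y**2 + x*y + 3*y**3 + y**2 + 2*y - 1.
Note: deg(f) ≤ deg(F) = 3; strict inequality happens when F is divisible by Z (lost terms).


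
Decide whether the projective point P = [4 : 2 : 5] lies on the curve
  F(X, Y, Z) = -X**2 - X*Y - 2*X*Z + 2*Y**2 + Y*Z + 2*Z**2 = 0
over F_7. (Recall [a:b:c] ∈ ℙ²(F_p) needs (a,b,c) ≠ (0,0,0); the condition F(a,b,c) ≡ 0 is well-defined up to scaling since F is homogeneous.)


F(4,2,5) ≡ 4 (mod 7); P is NOT on the curve.

Evaluate F(4, 2, 5) term-by-term (mod 7).
  -X**2 ↦ -1·16·1·1 = -16
  -X*Y ↦ -1·4·2·1 = -8
  -2*X*Z ↦ -2·4·1·5 = -40
  2*Y**2 ↦ 2·1·4·1 = 8
  Y*Z ↦ 1·1·2·5 = 10
  2*Z**2 ↦ 2·1·1·25 = 50
Sum: F(4, 2, 5) = (-16) + (-8) + (-40) + (8) + (10) + (50) = 4.
Reducing mod 7: 4 ≡ 4 (mod 7).
Since F(a, b, c) ≡ 4 ≠ 0 (mod 7), P does NOT lie on the curve.


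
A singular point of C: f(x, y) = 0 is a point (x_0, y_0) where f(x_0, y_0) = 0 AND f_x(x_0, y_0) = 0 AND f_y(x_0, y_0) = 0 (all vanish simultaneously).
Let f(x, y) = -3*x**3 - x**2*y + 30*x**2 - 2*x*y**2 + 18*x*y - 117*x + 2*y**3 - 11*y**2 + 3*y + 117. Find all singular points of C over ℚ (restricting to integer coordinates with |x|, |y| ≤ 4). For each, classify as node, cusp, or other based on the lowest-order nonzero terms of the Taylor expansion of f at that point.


Singular points: {(3, 3)}; classification: cusp.

Compute partial derivatives:
  f_x = -9*x**2 - 2*x*y + 60*x - 2*y**2 + 18*y - 117.
  f_y = -x**2 - 4*x*y + 18*x + 6*y**2 - 22*y + 3.
Scan x_0 ∈ {−4, ..., 4}. For each x_0, f_y(x_0, y) is a polynomial in y; find its integer roots y ∈ {−4, ..., 4}, then test f_x and f at those candidates.
  x = -4: f_y(-4, y) = 6*y**2 - 6*y - 85; no integer root y with |y| ≤ 4.
  x = -3: f_y(-3, y) = 6*y**2 - 10*y - 60; no integer root y with |y| ≤ 4.
  x = -2: f_y(-2, y) = 6*y**2 - 14*y - 37; no integer root y with |y| ≤ 4.
  x = -1: f_y(-1, y) = 6*y**2 - 18*y - 16; no integer root y with |y| ≤ 4.
  x = 0: f_y(0, y) = 6*y**2 - 22*y + 3; no integer root y with |y| ≤ 4.
  x = 1: f_y(1, y) = 6*y**2 - 26*y + 20; vanishes at y ∈ {1}. (1, 1): f_x = -52 ≠ 0.
  x = 2: f_y(2, y) = 6*y**2 - 30*y + 35; no integer root y with |y| ≤ 4.
  x = 3: f_y(3, y) = 6*y**2 - 34*y + 48; vanishes at y ∈ {3}. (3, 3): f_x = 0, f = 0 — SINGULAR.
  x = 4: f_y(4, y) = 6*y**2 - 38*y + 59; no integer root y with |y| ≤ 4.
Only singular point on the grid: (3, 3).
Classify: substitute x = 3 + u, y = 3 + v and expand: f = -3*u**3 - u**2*v - 2*u*v**2 + 2*v**3 + v**2.
No constant or linear terms (consistent with a singular point). Quadratic part: v**2. Cubic part: -3*u**3 - u**2*v - 2*u*v**2 + 2*v**3.
The quadratic part v**2 is a perfect square, so there is a single (double) tangent line v = 0, i.e. y = 3. Restricting the cubic part to that line (v = 0) leaves -3*u**3 ≠ 0, so f is not divisible by v and the branch is v² ≈ 3*u**3 to lowest order — this is a cusp.
Classification: cusp.


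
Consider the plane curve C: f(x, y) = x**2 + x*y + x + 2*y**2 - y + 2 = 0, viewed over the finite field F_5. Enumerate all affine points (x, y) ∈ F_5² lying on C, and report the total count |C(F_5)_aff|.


Affine F_5-points: {(0, 4)}; count = 1.

For each of the 25 pairs (x, y) ∈ F_5², evaluate f(x, y) mod 5. Record the zeros.
  x = 0: [0↦2, 1↦3, 2↦3, 3↦2, 4↦0]  zeros at y ∈ {4}
  x = 1: [0↦4, 1↦1, 2↦2, 3↦2, 4↦1]  zeros at y ∈ ∅
  x = 2: [0↦3, 1↦1, 2↦3, 3↦4, 4↦4]  zeros at y ∈ ∅
  x = 3: [0↦4, 1↦3, 2↦1, 3↦3, 4↦4]  zeros at y ∈ ∅
  x = 4: [0↦2, 1↦2, 2↦1, 3↦4, 4↦1]  zeros at y ∈ ∅
Collecting zeros: affine points = {(0, 4)}.
Total count |C(F_5)_aff| = 1.


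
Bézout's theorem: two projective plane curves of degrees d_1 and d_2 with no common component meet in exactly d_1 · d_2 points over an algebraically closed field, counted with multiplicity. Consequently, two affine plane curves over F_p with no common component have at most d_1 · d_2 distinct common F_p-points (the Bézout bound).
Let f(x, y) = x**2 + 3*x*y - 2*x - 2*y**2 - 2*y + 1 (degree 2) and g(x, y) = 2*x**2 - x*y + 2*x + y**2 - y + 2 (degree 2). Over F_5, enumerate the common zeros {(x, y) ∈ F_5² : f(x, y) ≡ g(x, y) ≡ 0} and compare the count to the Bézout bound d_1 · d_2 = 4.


Common zeros: ∅; count = 0; Bézout bound = 4.

deg(f) = 2, deg(g) = 2, so Bézout bound = 4.
Scan x ∈ F_5. For each x, list the y ∈ F_5 with f(x, y) ≡ 0 and those with g(x, y) ≡ 0 (mod 5); the common zeros in that column are the intersection.
  x = 0: f ≡ 0 at y ∈ ∅; g ≡ 0 at y ∈ ∅; common: ∅.
  x = 1: f ≡ 0 at y ∈ {0, 3}; g ≡ 0 at y ∈ {1}; common: ∅.
  x = 2: f ≡ 0 at y ∈ {3, 4}; g ≡ 0 at y ∈ ∅; common: ∅.
  x = 3: f ≡ 0 at y ∈ {2, 4}; g ≡ 0 at y ∈ ∅; common: ∅.
  x = 4: f ≡ 0 at y ∈ ∅; g ≡ 0 at y ∈ ∅; common: ∅.
Collecting: common zeros = ∅, so the count is 0.
Comparison with the Bézout bound: 0 ≤ 4 = deg(f)·deg(g), as expected for curves with no common component (the affine F_5-count falls short of the bound because intersections may lie at infinity, over extension fields, or carry multiplicity).


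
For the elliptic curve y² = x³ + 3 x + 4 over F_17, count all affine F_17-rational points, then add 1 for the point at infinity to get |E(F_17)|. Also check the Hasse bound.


Affine points = {(0, 2), (0, 15), (1, 5), (1, 12), (2, 1), (2, 16), (5, 5), (5, 12), (6, 0), (8, 8), (8, 9), (11, 5), (11, 12), (12, 0), (13, 8), (13, 9), (14, 6), (14, 11), (16, 0)}; affine count = 19; |E(F_17)| = 20.

Discriminant check: Δ ∝ 4a³ + 27b² = 4·3³ + 27·4² = 4·27 + 27·16 ≡ 13 (mod 17). Nonzero ⇒ E is nonsingular.
For each x ∈ F_17, compute rhs = x³ + 3·x + 4 mod 17, then count y ∈ F_17 with y² ≡ rhs.
  x = 0: rhs = 4, matching y values: 2, 15 (2 points).
  x = 1: rhs = 8, matching y values: 5, 12 (2 points).
  x = 2: rhs = 1, matching y values: 1, 16 (2 points).
  x = 3: rhs = 6, matching y values: none (0 points).
  x = 4: rhs = 12, matching y values: none (0 points).
  x = 5: rhs = 8, matching y values: 5, 12 (2 points).
  x = 6: rhs = 0, matching y values: 0 (1 points).
  x = 7: rhs = 11, matching y values: none (0 points).
  x = 8: rhs = 13, matching y values: 8, 9 (2 points).
  x = 9: rhs = 12, matching y values: none (0 points).
  x = 10: rhs = 14, matching y values: none (0 points).
  x = 11: rhs = 8, matching y values: 5, 12 (2 points).
  x = 12: rhs = 0, matching y values: 0 (1 points).
  x = 13: rhs = 13, matching y values: 8, 9 (2 points).
  x = 14: rhs = 2, matching y values: 6, 11 (2 points).
  x = 15: rhs = 7, matching y values: none (0 points).
  x = 16: rhs = 0, matching y values: 0 (1 points).
Total affine count: 19.
Full point count |E(F_17)| = 19 + 1 = 20.
Hasse bound: |20 − (17+1)| = |2| = 2 ≤ 2√17 ≈ 8.2462 ✓.


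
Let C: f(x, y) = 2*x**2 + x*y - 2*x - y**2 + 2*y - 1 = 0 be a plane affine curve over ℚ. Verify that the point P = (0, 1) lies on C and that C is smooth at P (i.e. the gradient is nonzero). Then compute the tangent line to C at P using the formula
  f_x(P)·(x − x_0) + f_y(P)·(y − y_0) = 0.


Tangent line at P: -x = 0.

Step 1: f(0, 1) = 0, so P lies on C.
Step 2: partial derivatives
  f_x(x, y) = 4*x + y - 2, f_y(x, y) = x - 2*y + 2.
  f_x(P) = -1, f_y(P) = 0 (gradient nonzero, so P is smooth).
Step 3: tangent line at P: -1·(x − 0) + 0·(y − 1) = 0.
Expanding: -x = 0.


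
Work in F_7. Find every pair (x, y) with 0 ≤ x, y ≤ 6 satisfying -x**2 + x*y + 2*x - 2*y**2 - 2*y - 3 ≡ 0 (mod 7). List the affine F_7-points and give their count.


Affine F_7-points: {(0, 1), (0, 5), (2, 3), (2, 4), (3, 1), (3, 3), (4, 4)}; count = 7.

For each of the 49 pairs (x, y) ∈ F_7², evaluate f(x, y) mod 7. Record the zeros.
  x = 0: [0↦4, 1↦0, 2↦6, 3↦1, 4↦6, 5↦0, 6↦4]  zeros at y ∈ {1, 5}
  x = 1: [0↦5, 1↦2, 2↦2, 3↦5, 4↦4, 5↦6, 6↦4]  zeros at y ∈ ∅
  x = 2: [0↦4, 1↦2, 2↦3, 3↦0, 4↦0, 5↦3, 6↦2]  zeros at y ∈ {3, 4}
  x = 3: [0↦1, 1↦0, 2↦2, 3↦0, 4↦1, 5↦5, 6↦5]  zeros at y ∈ {1, 3}
  x = 4: [0↦3, 1↦3, 2↦6, 3↦5, 4↦0, 5↦5, 6↦6]  zeros at y ∈ {4}
  x = 5: [0↦3, 1↦4, 2↦1, 3↦1, 4↦4, 5↦3, 6↦5]  zeros at y ∈ ∅
  x = 6: [0↦1, 1↦3, 2↦1, 3↦2, 4↦6, 5↦6, 6↦2]  zeros at y ∈ ∅
Collecting zeros: affine points = {(0, 1), (0, 5), (2, 3), (2, 4), (3, 1), (3, 3), (4, 4)}.
Total count |C(F_7)_aff| = 7.


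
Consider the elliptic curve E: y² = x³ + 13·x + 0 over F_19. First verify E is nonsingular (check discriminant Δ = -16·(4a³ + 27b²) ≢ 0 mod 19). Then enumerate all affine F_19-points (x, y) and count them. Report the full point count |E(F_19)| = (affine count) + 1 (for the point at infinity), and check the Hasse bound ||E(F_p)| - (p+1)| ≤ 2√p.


Affine points = {(0, 0), (3, 3), (3, 16), (5, 0), (6, 3), (6, 16), (7, 4), (7, 15), (10, 3), (10, 16), (11, 7), (11, 12), (14, 0), (15, 6), (15, 13), (17, 2), (17, 17), (18, 9), (18, 10)}; affine count = 19; |E(F_19)| = 20.

Discriminant check: Δ ∝ 4a³ + 27b² = 4·13³ + 27·0² = 4·2197 + 27·0 ≡ 10 (mod 19). Nonzero ⇒ E is nonsingular.
For each x ∈ F_19, compute rhs = x³ + 13·x + 0 mod 19, then count y ∈ F_19 with y² ≡ rhs.
  x = 0: rhs = 0, matching y values: 0 (1 points).
  x = 1: rhs = 14, matching y values: none (0 points).
  x = 2: rhs = 15, matching y values: none (0 points).
  x = 3: rhs = 9, matching y values: 3, 16 (2 points).
  x = 4: rhs = 2, matching y values: none (0 points).
  x = 5: rhs = 0, matching y values: 0 (1 points).
  x = 6: rhs = 9, matching y values: 3, 16 (2 points).
  x = 7: rhs = 16, matching y values: 4, 15 (2 points).
  x = 8: rhs = 8, matching y values: none (0 points).
  x = 9: rhs = 10, matching y values: none (0 points).
  x = 10: rhs = 9, matching y values: 3, 16 (2 points).
  x = 11: rhs = 11, matching y values: 7, 12 (2 points).
  x = 12: rhs = 3, matching y values: none (0 points).
  x = 13: rhs = 10, matching y values: none (0 points).
  x = 14: rhs = 0, matching y values: 0 (1 points).
  x = 15: rhs = 17, matching y values: 6, 13 (2 points).
  x = 16: rhs = 10, matching y values: none (0 points).
  x = 17: rhs = 4, matching y values: 2, 17 (2 points).
  x = 18: rhs = 5, matching y values: 9, 10 (2 points).
Total affine count: 19.
Full point count |E(F_19)| = 19 + 1 = 20.
Hasse bound: |20 − (19+1)| = |0| = 0 ≤ 2√19 ≈ 8.7178 ✓.


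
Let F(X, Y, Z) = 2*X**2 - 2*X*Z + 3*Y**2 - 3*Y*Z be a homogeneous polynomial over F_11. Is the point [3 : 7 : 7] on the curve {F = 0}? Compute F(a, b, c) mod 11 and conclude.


F(3,7,7) ≡ 9 (mod 11); P is NOT on the curve.

Evaluate F(3, 7, 7) term-by-term (mod 11).
  2*X**2 ↦ 2·9·1·1 = 18
  -2*X*Z ↦ -2·3·1·7 = -42
  3*Y**2 ↦ 3·1·49·1 = 147
  -3*Y*Z ↦ -3·1·7·7 = -147
Sum: F(3, 7, 7) = (18) + (-42) + (147) + (-147) = -24.
Reducing mod 11: -24 ≡ 9 (mod 11).
Since F(a, b, c) ≡ 9 ≠ 0 (mod 11), P does NOT lie on the curve.


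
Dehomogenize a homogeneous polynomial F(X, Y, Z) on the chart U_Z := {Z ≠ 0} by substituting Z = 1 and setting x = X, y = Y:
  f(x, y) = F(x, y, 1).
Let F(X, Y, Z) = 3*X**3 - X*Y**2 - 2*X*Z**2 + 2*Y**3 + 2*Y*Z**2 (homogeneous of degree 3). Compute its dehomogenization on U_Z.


f(x, y) = 3*x**3 - x*y**2 - 2*x + 2*y**3 + 2*y

On U_Z we set Z = 1. Each monomial c·X^i·Y^j·Z^k in F becomes c·x^i·y^j·1^k = c·x^i·y^j.
Substituting Z = 1: F(X, Y, 1) = 3*x**3 - x*y**2 - 2*x + 2*y**3 + 2*y.
Note: deg(f) ≤ deg(F) = 3; strict inequality happens when F is divisible by Z (lost terms).


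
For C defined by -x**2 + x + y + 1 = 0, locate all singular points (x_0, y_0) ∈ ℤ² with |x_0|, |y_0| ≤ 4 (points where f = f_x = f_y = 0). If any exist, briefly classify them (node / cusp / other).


No singular points in the scanned grid; C is smooth there.

Compute partial derivatives:
  f_x = 1 - 2*x.
  f_y = 1.
f_y = 1 is a nonzero constant, so f_y never vanishes: no point (x, y) can satisfy f = f_x = f_y = 0. In particular no (x, y) ∈ {−4, ..., 4}² is singular; the curve is smooth.


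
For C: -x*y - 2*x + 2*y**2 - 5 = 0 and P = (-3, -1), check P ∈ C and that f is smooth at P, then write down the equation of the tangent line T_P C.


Tangent line at P: -x - y - 4 = 0.

Step 1: f(-3, -1) = 0, so P lies on C.
Step 2: partial derivatives
  f_x(x, y) = -y - 2, f_y(x, y) = -x + 4*y.
  f_x(P) = -1, f_y(P) = -1 (gradient nonzero, so P is smooth).
Step 3: tangent line at P: -1·(x − -3) + -1·(y − -1) = 0.
Expanding: -x - y - 4 = 0.


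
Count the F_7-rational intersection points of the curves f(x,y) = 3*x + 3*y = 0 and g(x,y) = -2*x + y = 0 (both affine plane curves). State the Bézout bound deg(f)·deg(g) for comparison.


Common zeros: {(0, 0)}; count = 1; Bézout bound = 1.

deg(f) = 1, deg(g) = 1, so Bézout bound = 1.
Scan x ∈ F_7. For each x, list the y ∈ F_7 with f(x, y) ≡ 0 and those with g(x, y) ≡ 0 (mod 7); the common zeros in that column are the intersection.
  x = 0: f ≡ 0 at y ∈ {0}; g ≡ 0 at y ∈ {0}; common: {0}.
  x = 1: f ≡ 0 at y ∈ {6}; g ≡ 0 at y ∈ {2}; common: ∅.
  x = 2: f ≡ 0 at y ∈ {5}; g ≡ 0 at y ∈ {4}; common: ∅.
  x = 3: f ≡ 0 at y ∈ {4}; g ≡ 0 at y ∈ {6}; common: ∅.
  x = 4: f ≡ 0 at y ∈ {3}; g ≡ 0 at y ∈ {1}; common: ∅.
  x = 5: f ≡ 0 at y ∈ {2}; g ≡ 0 at y ∈ {3}; common: ∅.
  x = 6: f ≡ 0 at y ∈ {1}; g ≡ 0 at y ∈ {5}; common: ∅.
Collecting: common zeros = {(0, 0)}, so the count is 1.
Comparison with the Bézout bound: 1 ≤ 1 = deg(f)·deg(g), as expected for curves with no common component (the bound is attained).


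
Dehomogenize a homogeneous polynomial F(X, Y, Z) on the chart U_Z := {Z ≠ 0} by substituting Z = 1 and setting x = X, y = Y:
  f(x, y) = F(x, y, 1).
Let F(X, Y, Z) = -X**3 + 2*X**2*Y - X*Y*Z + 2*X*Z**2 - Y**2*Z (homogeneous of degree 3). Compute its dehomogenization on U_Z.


f(x, y) = -x**3 + 2*x**2*y - x*y + 2*x - y**2

On U_Z we set Z = 1. Each monomial c·X^i·Y^j·Z^k in F becomes c·x^i·y^j·1^k = c·x^i·y^j.
Substituting Z = 1: F(X, Y, 1) = -x**3 + 2*x**2*y - x*y + 2*x - y**2.
Note: deg(f) ≤ deg(F) = 3; strict inequality happens when F is divisible by Z (lost terms).


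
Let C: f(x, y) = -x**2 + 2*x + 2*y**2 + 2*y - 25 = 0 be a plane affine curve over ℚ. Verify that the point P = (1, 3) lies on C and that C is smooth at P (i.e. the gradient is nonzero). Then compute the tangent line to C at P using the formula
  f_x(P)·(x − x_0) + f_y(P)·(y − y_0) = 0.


Tangent line at P: 14*y - 42 = 0.

Step 1: f(1, 3) = 0, so P lies on C.
Step 2: partial derivatives
  f_x(x, y) = 2 - 2*x, f_y(x, y) = 4*y + 2.
  f_x(P) = 0, f_y(P) = 14 (gradient nonzero, so P is smooth).
Step 3: tangent line at P: 0·(x − 1) + 14·(y − 3) = 0.
Expanding: 14*y - 42 = 0.


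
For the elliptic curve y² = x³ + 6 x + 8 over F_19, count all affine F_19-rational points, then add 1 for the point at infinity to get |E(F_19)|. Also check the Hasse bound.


Affine points = {(2, 3), (2, 16), (4, 1), (4, 18), (5, 7), (5, 12), (8, 6), (8, 13), (10, 2), (10, 17), (14, 9), (14, 10), (16, 1), (16, 18), (17, 8), (17, 11), (18, 1), (18, 18)}; affine count = 18; |E(F_19)| = 19.

Discriminant check: Δ ∝ 4a³ + 27b² = 4·6³ + 27·8² = 4·216 + 27·64 ≡ 8 (mod 19). Nonzero ⇒ E is nonsingular.
For each x ∈ F_19, compute rhs = x³ + 6·x + 8 mod 19, then count y ∈ F_19 with y² ≡ rhs.
  x = 0: rhs = 8, matching y values: none (0 points).
  x = 1: rhs = 15, matching y values: none (0 points).
  x = 2: rhs = 9, matching y values: 3, 16 (2 points).
  x = 3: rhs = 15, matching y values: none (0 points).
  x = 4: rhs = 1, matching y values: 1, 18 (2 points).
  x = 5: rhs = 11, matching y values: 7, 12 (2 points).
  x = 6: rhs = 13, matching y values: none (0 points).
  x = 7: rhs = 13, matching y values: none (0 points).
  x = 8: rhs = 17, matching y values: 6, 13 (2 points).
  x = 9: rhs = 12, matching y values: none (0 points).
  x = 10: rhs = 4, matching y values: 2, 17 (2 points).
  x = 11: rhs = 18, matching y values: none (0 points).
  x = 12: rhs = 3, matching y values: none (0 points).
  x = 13: rhs = 3, matching y values: none (0 points).
  x = 14: rhs = 5, matching y values: 9, 10 (2 points).
  x = 15: rhs = 15, matching y values: none (0 points).
  x = 16: rhs = 1, matching y values: 1, 18 (2 points).
  x = 17: rhs = 7, matching y values: 8, 11 (2 points).
  x = 18: rhs = 1, matching y values: 1, 18 (2 points).
Total affine count: 18.
Full point count |E(F_19)| = 18 + 1 = 19.
Hasse bound: |19 − (19+1)| = |-1| = 1 ≤ 2√19 ≈ 8.7178 ✓.


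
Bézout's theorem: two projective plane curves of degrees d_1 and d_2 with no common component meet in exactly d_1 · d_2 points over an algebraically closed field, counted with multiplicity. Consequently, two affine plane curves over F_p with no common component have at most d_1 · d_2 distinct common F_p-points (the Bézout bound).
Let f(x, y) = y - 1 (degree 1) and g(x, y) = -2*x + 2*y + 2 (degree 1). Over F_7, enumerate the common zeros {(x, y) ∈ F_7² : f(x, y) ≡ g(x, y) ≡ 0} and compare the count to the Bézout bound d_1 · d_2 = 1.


Common zeros: {(2, 1)}; count = 1; Bézout bound = 1.

deg(f) = 1, deg(g) = 1, so Bézout bound = 1.
Scan x ∈ F_7. For each x, list the y ∈ F_7 with f(x, y) ≡ 0 and those with g(x, y) ≡ 0 (mod 7); the common zeros in that column are the intersection.
  x = 0: f ≡ 0 at y ∈ {1}; g ≡ 0 at y ∈ {6}; common: ∅.
  x = 1: f ≡ 0 at y ∈ {1}; g ≡ 0 at y ∈ {0}; common: ∅.
  x = 2: f ≡ 0 at y ∈ {1}; g ≡ 0 at y ∈ {1}; common: {1}.
  x = 3: f ≡ 0 at y ∈ {1}; g ≡ 0 at y ∈ {2}; common: ∅.
  x = 4: f ≡ 0 at y ∈ {1}; g ≡ 0 at y ∈ {3}; common: ∅.
  x = 5: f ≡ 0 at y ∈ {1}; g ≡ 0 at y ∈ {4}; common: ∅.
  x = 6: f ≡ 0 at y ∈ {1}; g ≡ 0 at y ∈ {5}; common: ∅.
Collecting: common zeros = {(2, 1)}, so the count is 1.
Comparison with the Bézout bound: 1 ≤ 1 = deg(f)·deg(g), as expected for curves with no common component (the bound is attained).


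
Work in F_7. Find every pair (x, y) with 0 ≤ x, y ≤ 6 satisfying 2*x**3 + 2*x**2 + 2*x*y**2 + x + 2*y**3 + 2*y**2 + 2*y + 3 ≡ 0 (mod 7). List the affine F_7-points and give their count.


Affine F_7-points: {(3, 3), (5, 0), (5, 3), (5, 5)}; count = 4.

For each of the 49 pairs (x, y) ∈ F_7², evaluate f(x, y) mod 7. Record the zeros.
  x = 0: [0↦3, 1↦2, 2↦3, 3↦4, 4↦3, 5↦5, 6↦1]  zeros at y ∈ ∅
  x = 1: [0↦1, 1↦2, 2↦2, 3↦6, 4↦5, 5↦4, 6↦1]  zeros at y ∈ ∅
  x = 2: [0↦1, 1↦4, 2↦3, 3↦3, 4↦2, 5↦5, 6↦3]  zeros at y ∈ ∅
  x = 3: [0↦1, 1↦6, 2↦4, 3↦0, 4↦6, 5↦6, 6↦5]  zeros at y ∈ {3}
  x = 4: [0↦6, 1↦6, 2↦3, 3↦2, 4↦1, 5↦5, 6↦5]  zeros at y ∈ ∅
  x = 5: [0↦0, 1↦2, 2↦5, 3↦0, 4↦6, 5↦0, 6↦1]  zeros at y ∈ {0, 3, 5}
  x = 6: [0↦2, 1↦6, 2↦1, 3↦6, 4↦5, 5↦3, 6↦5]  zeros at y ∈ ∅
Collecting zeros: affine points = {(3, 3), (5, 0), (5, 3), (5, 5)}.
Total count |C(F_7)_aff| = 4.


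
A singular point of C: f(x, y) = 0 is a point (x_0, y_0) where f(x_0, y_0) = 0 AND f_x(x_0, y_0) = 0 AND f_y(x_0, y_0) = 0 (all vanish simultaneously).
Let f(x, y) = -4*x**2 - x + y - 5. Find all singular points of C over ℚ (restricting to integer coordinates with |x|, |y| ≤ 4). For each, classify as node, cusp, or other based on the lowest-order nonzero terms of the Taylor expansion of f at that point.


No singular points in the scanned grid; C is smooth there.

Compute partial derivatives:
  f_x = -8*x - 1.
  f_y = 1.
f_y = 1 is a nonzero constant, so f_y never vanishes: no point (x, y) can satisfy f = f_x = f_y = 0. In particular no (x, y) ∈ {−4, ..., 4}² is singular; the curve is smooth.


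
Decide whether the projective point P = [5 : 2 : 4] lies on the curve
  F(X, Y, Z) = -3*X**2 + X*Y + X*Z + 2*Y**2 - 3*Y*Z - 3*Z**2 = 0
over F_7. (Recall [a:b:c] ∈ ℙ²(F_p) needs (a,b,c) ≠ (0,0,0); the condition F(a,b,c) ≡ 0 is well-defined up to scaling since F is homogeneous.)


F(5,2,4) ≡ 3 (mod 7); P is NOT on the curve.

Evaluate F(5, 2, 4) term-by-term (mod 7).
  -3*X**2 ↦ -3·25·1·1 = -75
  X*Y ↦ 1·5·2·1 = 10
  X*Z ↦ 1·5·1·4 = 20
  2*Y**2 ↦ 2·1·4·1 = 8
  -3*Y*Z ↦ -3·1·2·4 = -24
  -3*Z**2 ↦ -3·1·1·16 = -48
Sum: F(5, 2, 4) = (-75) + (10) + (20) + (8) + (-24) + (-48) = -109.
Reducing mod 7: -109 ≡ 3 (mod 7).
Since F(a, b, c) ≡ 3 ≠ 0 (mod 7), P does NOT lie on the curve.


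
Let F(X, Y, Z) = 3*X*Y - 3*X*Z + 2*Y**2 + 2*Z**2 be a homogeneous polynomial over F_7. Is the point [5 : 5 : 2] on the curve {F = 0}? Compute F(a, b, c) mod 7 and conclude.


F(5,5,2) ≡ 5 (mod 7); P is NOT on the curve.

Evaluate F(5, 5, 2) term-by-term (mod 7).
  3*X*Y ↦ 3·5·5·1 = 75
  -3*X*Z ↦ -3·5·1·2 = -30
  2*Y**2 ↦ 2·1·25·1 = 50
  2*Z**2 ↦ 2·1·1·4 = 8
Sum: F(5, 5, 2) = (75) + (-30) + (50) + (8) = 103.
Reducing mod 7: 103 ≡ 5 (mod 7).
Since F(a, b, c) ≡ 5 ≠ 0 (mod 7), P does NOT lie on the curve.
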